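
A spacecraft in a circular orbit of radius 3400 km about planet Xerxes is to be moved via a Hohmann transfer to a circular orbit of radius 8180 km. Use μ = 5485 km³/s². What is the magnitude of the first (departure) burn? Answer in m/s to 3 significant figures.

Transfer-ellipse semi-major axis a_t = (r₁ + r₂)/2 = (3400 + 8180)/2 = 5790 km.
On the circular orbit at r = 3400 km, v_c = √(μ/r) = 1.2701 km/s.
Vis-viva on the transfer ellipse at r = 3400 km gives v_t = √[μ(2/r − 1/a_t)] = 1.5097 km/s.
Δv₁ = |v_t − v_c| = |1.5097 − 1.2701| = 0.2396 km/s.

Δv₁ = 240 m/s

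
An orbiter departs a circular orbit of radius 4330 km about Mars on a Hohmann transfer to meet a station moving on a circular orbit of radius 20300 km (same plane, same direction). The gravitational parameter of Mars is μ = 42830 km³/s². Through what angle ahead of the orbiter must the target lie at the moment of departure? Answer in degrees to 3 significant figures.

Transfer-ellipse semi-major axis a_t = (r₁ + r₂)/2 = (4330 + 20300)/2 = 12315 km.
The half-period of the transfer ellipse is t = π√(a_t³/μ) = 20745.67 s.
Target angular speed ω₂ = √(μ/r₂³) = 7.155335×10^-5 rad/s.
Angle swept by the target during transfer: ω₂·t = 1.48442 rad = 85.051°.
Arrival is 180° from departure on the ellipse, so φ = 180° − 85.051° = 94.9°.

φ = 94.9°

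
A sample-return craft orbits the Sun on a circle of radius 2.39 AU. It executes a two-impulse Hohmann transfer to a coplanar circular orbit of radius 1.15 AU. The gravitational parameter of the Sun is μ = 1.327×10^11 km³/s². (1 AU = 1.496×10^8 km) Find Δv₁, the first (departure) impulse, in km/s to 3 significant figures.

Δv₁ = 3.74 km/s

In km: r₁ = 2.39 × 1.496×10^8 = 3.57544×10^8 km; r₂ = 1.15 × 1.496×10^8 = 1.7204×10^8 km.
Transfer-ellipse semi-major axis a_t = (r₁ + r₂)/2 = (3.57544×10^8 + 1.7204×10^8)/2 = 2.64792×10^8 km.
Circular speed at r = 3.57544×10^8 km: v_c = √(μ/r) = 19.265 km/s.
Transfer-orbit speed at the same r (vis-viva, a = a_t): v_t = √[μ(2/r − 1/a_t)] = 15.529 km/s.
Δv₁ = |v_t − v_c| = |15.529 − 19.265| = 3.736 km/s.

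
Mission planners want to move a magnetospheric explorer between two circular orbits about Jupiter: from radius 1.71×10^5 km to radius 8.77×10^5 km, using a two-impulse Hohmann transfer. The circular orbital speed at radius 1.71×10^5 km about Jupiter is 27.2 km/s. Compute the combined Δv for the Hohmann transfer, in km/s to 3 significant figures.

Δv = 13.1 km/s

From the circular-orbit relation v² = μ/r at r = 1.71×10^5 km: μ = v²r = (27.2)² × 1.71×10^5 = 1.26513×10^8 km³/s².
Transfer-ellipse semi-major axis a_t = (r₁ + r₂)/2 = (1.710×10^5 + 8.770×10^5)/2 = 5.240×10^5 km.
Circular speed at r₁: v₁ = √(μ/r₁) = √(1.26513×10^8/1.710×10^5) = 27.200 km/s.
Transfer-orbit speed at r₁ (v² = μ(2/r − 1/a)): v_p = √[μ(2/r₁ − 1/a_t)] = 35.189 km/s.
First burn Δv₁ = |v_p − v₁| = 7.989 km/s.
At r₂, v₂ = √(μ/r₂) = 12.01 km/s.
Transfer-orbit speed at r₂: v_a = √[μ(2/r₂ − 1/a_t)] = 6.861 km/s.
Second burn Δv₂ = |v₂ − v_a| = 5.149 km/s.
Δv = Δv₁ + Δv₂ = 7.989 + 5.149 = 13.14 km/s.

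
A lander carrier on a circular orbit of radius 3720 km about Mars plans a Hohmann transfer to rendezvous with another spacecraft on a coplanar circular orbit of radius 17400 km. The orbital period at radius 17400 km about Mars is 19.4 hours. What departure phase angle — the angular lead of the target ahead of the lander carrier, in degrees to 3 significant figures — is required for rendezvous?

φ = 94.9°

From Kepler's third law T² = 4π²r³/μ at r = 17400 km, T = 19.4 hours = 19.4 × 3600 s = 69840 s: μ = 4π²r³/T² = 42638.2 km³/s².
Semi-major axis of the transfer orbit: a_t = (3720 + 17400)/2 = 10560 km.
Transfer time t = π√(a_t³/μ) = 16510 s.
Target angular speed ω₂ = √(μ/r₂³) = 8.9965×10^-5 rad/s.
Angle swept by the target during transfer: ω₂·t = 1.4853 rad = 85.10°.
The lander carrier traverses 180° on the transfer ellipse, so the target must lead by 180° − 85.10° = 94.9°.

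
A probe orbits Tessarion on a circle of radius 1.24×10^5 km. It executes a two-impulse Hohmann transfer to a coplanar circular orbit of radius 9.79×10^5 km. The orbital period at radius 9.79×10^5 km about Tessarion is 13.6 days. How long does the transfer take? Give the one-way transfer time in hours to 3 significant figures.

From Kepler's third law T² = 4π²r³/μ at r = 9.79×10^5 km, T = 13.6 days = 13.6 × 86400 s = 1.17504×10^6 s: μ = 4π²r³/T² = 2.68289×10^7 km³/s².
Transfer-ellipse semi-major axis a_t = (r₁ + r₂)/2 = (1.240×10^5 + 9.790×10^5)/2 = 5.515×10^5 km.
By Kepler's third law the transfer-orbit period is T = 2π√(a_t³/μ), so t = T/2 = 2.484×10^5 s.
Converting: 2.484×10^5 s ÷ 3600 s/hour = 69.0 hours.

t = 69.0 hours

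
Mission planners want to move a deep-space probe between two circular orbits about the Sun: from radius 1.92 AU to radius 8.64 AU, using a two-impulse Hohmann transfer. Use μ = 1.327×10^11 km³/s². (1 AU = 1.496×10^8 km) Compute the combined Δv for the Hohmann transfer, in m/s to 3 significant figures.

Δv = 10000 m/s

In km: r₁ = 1.92 × 1.496×10^8 = 2.87232×10^8 km; r₂ = 8.64 × 1.496×10^8 = 1.292544×10^9 km.
The Hohmann ellipse has a_t = (r₁ + r₂)/2 = 7.89888×10^8 km.
At r₁ the circular-orbit speed is v₁ = √(μ/r₁) = 21.494 km/s.
Transfer-orbit speed at r₁ (vis-viva equation): v_p = √[μ(2/r₁ − 1/a_t)] = 27.495 km/s.
First burn Δv₁ = |v_p − v₁| = 6.001 km/s.
Circular speed at r₂: v₂ = √(μ/r₂) = 10.132 km/s.
Transfer-orbit speed at r₂: v_a = √[μ(2/r₂ − 1/a_t)] = 6.1101 km/s.
Second burn Δv₂ = |v₂ − v_a| = 4.022 km/s.
Δv = Δv₁ + Δv₂ = 6.001 + 4.022 = 10.02 km/s.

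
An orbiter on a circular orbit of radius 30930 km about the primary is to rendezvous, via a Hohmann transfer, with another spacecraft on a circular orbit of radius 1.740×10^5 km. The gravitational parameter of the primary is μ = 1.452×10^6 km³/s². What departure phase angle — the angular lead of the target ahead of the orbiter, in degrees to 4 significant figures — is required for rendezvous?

Semi-major axis of the transfer orbit: a_t = (30930 + 1.740×10^5)/2 = 1.02465×10^5 km.
The half-period of the transfer ellipse is t = π√(a_t³/μ) = 85513 s.
Target angular speed ω₂ = √(μ/r₂³) = 1.6602×10^-5 rad/s.
Angle swept by the target during transfer: ω₂·t = 1.4197 rad = 81.34°.
The orbiter traverses 180° on the transfer ellipse, so the target must lead by 180° − 81.34° = 98.66°.

φ = 98.66°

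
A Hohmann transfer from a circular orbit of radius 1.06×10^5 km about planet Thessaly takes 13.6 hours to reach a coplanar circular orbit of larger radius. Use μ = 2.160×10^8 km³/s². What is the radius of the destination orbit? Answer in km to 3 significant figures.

r₂ = 6.43×10^5 km

Transfer time t = 13.6 hours = 48960 s, and t = π√(a_t³/μ).
So a_t = (μ t²/π²)^(1/3) = (2.160×10^8 × (48960)² / π²)^(1/3) = 3.7435×10^5 km.
Since a_t = (r₁ + r₂)/2, r₂ = 2a_t − r₁ = 2×3.7435×10^5 − 1.060×10^5 = 6.427×10^5 km.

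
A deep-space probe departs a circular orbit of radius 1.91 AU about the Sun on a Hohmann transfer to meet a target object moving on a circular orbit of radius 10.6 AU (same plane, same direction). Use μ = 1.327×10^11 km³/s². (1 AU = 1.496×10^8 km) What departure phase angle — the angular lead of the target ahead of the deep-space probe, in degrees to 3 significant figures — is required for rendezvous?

In km: r₁ = 1.91 × 1.496×10^8 = 2.85736×10^8 km; r₂ = 10.6 × 1.496×10^8 = 1.58576×10^9 km.
Transfer-ellipse semi-major axis a_t = (r₁ + r₂)/2 = (2.85736×10^8 + 1.58576×10^9)/2 = 9.35748×10^8 km.
The half-period of the transfer ellipse is t = π√(a_t³/μ) = 2.469×10^8 s.
The target's mean motion on its circular orbit is ω₂ = √(μ/r₂³) = 5.769×10^-9 rad/s.
Angle swept by the target during transfer: ω₂·t = 1.424 rad = 81.59°.
Arrival is 180° from departure on the ellipse, so φ = 180° − 81.59° = 98.4°.

φ = 98.4°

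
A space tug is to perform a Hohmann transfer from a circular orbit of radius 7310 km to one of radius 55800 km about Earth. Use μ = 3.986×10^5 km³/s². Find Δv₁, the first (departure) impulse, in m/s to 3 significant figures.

Transfer-ellipse semi-major axis a_t = (r₁ + r₂)/2 = (7310 + 55800)/2 = 31555 km.
On the circular orbit at r = 7310 km, v_c = √(μ/r) = 7.3843 km/s.
Transfer-orbit speed at the same r (vis-viva, a = a_t): v_t = √[μ(2/r − 1/a_t)] = 9.8196 km/s.
Δv₁ = |v_t − v_c| = |9.8196 − 7.3843| = 2.435 km/s.

Δv₁ = 2440 m/s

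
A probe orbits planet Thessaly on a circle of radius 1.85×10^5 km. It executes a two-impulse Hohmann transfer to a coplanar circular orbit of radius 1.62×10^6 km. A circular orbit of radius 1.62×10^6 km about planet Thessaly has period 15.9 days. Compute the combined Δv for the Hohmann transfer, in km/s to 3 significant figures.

From Kepler's third law T² = 4π²r³/μ at r = 1.62×10^6 km, T = 15.9 days = 15.9 × 86400 s = 1.37376×10^6 s: μ = 4π²r³/T² = 8.89371×10^7 km³/s².
Transfer-ellipse semi-major axis a_t = (r₁ + r₂)/2 = (1.850×10^5 + 1.620×10^6)/2 = 9.025×10^5 km.
Circular speed at r₁: v₁ = √(μ/r₁) = √(8.89371×10^7/1.850×10^5) = 21.93 km/s.
Transfer-orbit speed at r₁ (vis-viva): v_p = √[μ(2/r₁ − 1/a_t)] = 29.38 km/s.
First burn Δv₁ = |v_p − v₁| = 7.4500 km/s.
At r₂, v₂ = √(μ/r₂) = 7.4094 km/s.
Transfer-orbit speed at r₂: v_a = √[μ(2/r₂ − 1/a_t)] = 3.3546 km/s.
Second burn Δv₂ = |v₂ − v_a| = 4.0548 km/s.
Δv = Δv₁ + Δv₂ = 7.4500 + 4.0548 = 11.50 km/s.

Δv = 11.5 km/s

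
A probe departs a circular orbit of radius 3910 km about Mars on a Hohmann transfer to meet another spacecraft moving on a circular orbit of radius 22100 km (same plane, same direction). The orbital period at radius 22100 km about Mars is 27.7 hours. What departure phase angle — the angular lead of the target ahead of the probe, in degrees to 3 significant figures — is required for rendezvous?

From Kepler's third law T² = 4π²r³/μ at r = 22100 km, T = 27.7 hours = 27.7 × 3600 s = 99720 s: μ = 4π²r³/T² = 42852.1 km³/s².
The Hohmann ellipse has a_t = (r₁ + r₂)/2 = 13005 km.
Transfer time t = π√(a_t³/μ) = 22507.6 s.
Target angular speed ω₂ = √(μ/r₂³) = 6.30083×10^-5 rad/s.
Angle swept by the target during transfer: ω₂·t = 1.41817 rad = 81.255°.
Arrival is 180° from departure on the ellipse, so φ = 180° − 81.255° = 98.7°.

φ = 98.7°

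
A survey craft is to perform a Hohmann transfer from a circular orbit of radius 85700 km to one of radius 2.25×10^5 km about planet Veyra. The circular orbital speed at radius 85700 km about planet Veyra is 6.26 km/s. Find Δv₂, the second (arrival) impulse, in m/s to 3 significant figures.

From the circular-orbit relation v² = μ/r at r = 85700 km: μ = v²r = (6.26)² × 85700 = 3.35838×10^6 km³/s².
Transfer-ellipse semi-major axis a_t = (r₁ + r₂)/2 = (85700 + 2.250×10^5)/2 = 1.5535×10^5 km.
On the circular orbit at r = 2.250×10^5 km, v_c = √(μ/r) = 3.8634 km/s.
Vis-viva on the transfer ellipse at r = 2.250×10^5 km gives v_t = √[μ(2/r − 1/a_t)] = 2.8695 km/s.
Δv₂ = |v_t − v_c| = |2.8695 − 3.8634| = 0.9939 km/s.

Δv₂ = 994 m/s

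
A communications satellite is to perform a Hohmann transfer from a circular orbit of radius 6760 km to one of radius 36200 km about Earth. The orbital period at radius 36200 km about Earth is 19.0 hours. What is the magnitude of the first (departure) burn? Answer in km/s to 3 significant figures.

Δv₁ = 2.29 km/s

From Kepler's third law T² = 4π²r³/μ at r = 36200 km, T = 19.0 hours = 19.0 × 3600 s = 68400 s: μ = 4π²r³/T² = 4.00289×10^5 km³/s².
Semi-major axis of the transfer orbit: a_t = (6760 + 36200)/2 = 21480 km.
On the circular orbit at r = 6760 km, v_c = √(μ/r) = 7.695 km/s.
Vis-viva on the transfer ellipse at r = 6760 km gives v_t = √[μ(2/r − 1/a_t)] = 9.990 km/s.
Δv₁ = |v_t − v_c| = |9.990 − 7.695| = 2.295 km/s.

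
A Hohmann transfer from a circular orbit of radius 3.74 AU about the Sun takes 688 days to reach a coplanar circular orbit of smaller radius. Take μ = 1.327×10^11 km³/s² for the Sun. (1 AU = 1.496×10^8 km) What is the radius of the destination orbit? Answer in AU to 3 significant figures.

r₂ = 1.10 AU

In km: r₁ = 3.74 × 1.496×10^8 = 5.59504×10^8 km.
Transfer time t = 688 days = 5.94432×10^7 s, and t = π√(a_t³/μ).
So a_t = (μ t²/π²)^(1/3) = (1.327×10^11 × (5.94432×10^7)² / π²)^(1/3) = 3.6218×10^8 km.
Since a_t = (r₁ + r₂)/2, r₂ = 2a_t − r₁ = 2×3.6218×10^8 − 5.59504×10^8 = 1.64856×10^8 km.
In AU: r₂ = 1.64856×10^8 / 1.496×10^8 = 1.10 AU.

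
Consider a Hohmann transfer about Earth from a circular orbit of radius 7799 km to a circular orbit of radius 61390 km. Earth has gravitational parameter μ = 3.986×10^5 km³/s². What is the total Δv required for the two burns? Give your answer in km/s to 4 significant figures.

Δv = 3.713 km/s

Semi-major axis of the transfer orbit: a_t = (7799 + 61390)/2 = 34594.5 km.
Circular speed at r₁: v₁ = √(μ/r₁) = √(3.986×10^5/7799) = 7.1491 km/s.
Transfer-orbit speed at r₁ (v² = μ(2/r − 1/a)): v_p = √[μ(2/r₁ − 1/a_t)] = 9.5235 km/s.
First burn Δv₁ = |v_p − v₁| = 2.3744 km/s.
At r₂, v₂ = √(μ/r₂) = 2.54812 km/s.
Transfer-orbit speed at r₂: v_a = √[μ(2/r₂ − 1/a_t)] = 1.20986 km/s.
Second burn Δv₂ = |v₂ − v_a| = 1.3383 km/s.
Δv = Δv₁ + Δv₂ = 2.3744 + 1.3383 = 3.713 km/s.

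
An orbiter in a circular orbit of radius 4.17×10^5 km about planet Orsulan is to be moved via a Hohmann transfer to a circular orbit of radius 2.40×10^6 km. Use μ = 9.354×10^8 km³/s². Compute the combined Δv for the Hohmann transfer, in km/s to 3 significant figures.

Δv = 23.5 km/s

Semi-major axis of the transfer orbit: a_t = (4.170×10^5 + 2.400×10^6)/2 = 1.4085×10^6 km.
At r₁ the circular-orbit speed is v₁ = √(μ/r₁) = 47.36 km/s.
Transfer-orbit speed at r₁ (v² = μ(2/r − 1/a)): v_p = √[μ(2/r₁ − 1/a_t)] = 61.82 km/s.
First burn Δv₁ = |v_p − v₁| = 14.46 km/s.
At r₂, v₂ = √(μ/r₂) = 19.74 km/s.
Transfer-orbit speed at r₂: v_a = √[μ(2/r₂ − 1/a_t)] = 10.74 km/s.
Second burn Δv₂ = |v₂ − v_a| = 9.000 km/s.
Δv = Δv₁ + Δv₂ = 14.46 + 9.000 = 23.46 km/s.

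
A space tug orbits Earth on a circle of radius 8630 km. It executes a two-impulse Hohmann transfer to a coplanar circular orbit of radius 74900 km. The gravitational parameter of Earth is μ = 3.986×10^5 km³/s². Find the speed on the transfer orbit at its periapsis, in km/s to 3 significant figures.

v = 9.10 km/s

Transfer-ellipse semi-major axis a_t = (r₁ + r₂)/2 = (8630 + 74900)/2 = 41765 km.
The periapsis of the transfer ellipse is at r = 8630 km.
From the vis-viva equation, v = √[μ(2/r − 1/a_t)] = 9.101 km/s.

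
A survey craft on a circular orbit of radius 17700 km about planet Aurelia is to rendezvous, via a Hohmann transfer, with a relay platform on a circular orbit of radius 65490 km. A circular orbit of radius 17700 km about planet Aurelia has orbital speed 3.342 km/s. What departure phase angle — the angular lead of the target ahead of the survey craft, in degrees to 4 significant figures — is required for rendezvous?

From the circular-orbit relation v² = μ/r at r = 17700 km: μ = v²r = (3.342)² × 17700 = 1.97691×10^5 km³/s².
The Hohmann ellipse has a_t = (r₁ + r₂)/2 = 41595 km.
The half-period of the transfer ellipse is t = π√(a_t³/μ) = 59940 s.
Target angular speed ω₂ = √(μ/r₂³) = 2.653×10^-5 rad/s.
Angle swept by the target during transfer: ω₂·t = 1.5902 rad = 91.11°.
Arrival is 180° from departure on the ellipse, so φ = 180° − 91.11° = 88.89°.

φ = 88.89°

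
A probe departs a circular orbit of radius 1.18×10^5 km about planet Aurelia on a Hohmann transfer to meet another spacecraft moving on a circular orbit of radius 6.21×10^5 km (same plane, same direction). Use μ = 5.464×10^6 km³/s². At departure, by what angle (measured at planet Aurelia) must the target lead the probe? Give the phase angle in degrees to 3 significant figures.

Transfer-ellipse semi-major axis a_t = (r₁ + r₂)/2 = (1.180×10^5 + 6.210×10^5)/2 = 3.695×10^5 km.
Transfer time t = π√(a_t³/μ) = 3.0187×10^5 s.
Target angular speed ω₂ = √(μ/r₂³) = 4.7766×10^-6 rad/s.
Angle swept by the target during transfer: ω₂·t = 1.4419 rad = 82.61°.
The probe traverses 180° on the transfer ellipse, so the target must lead by 180° − 82.61° = 97.4°.

φ = 97.4°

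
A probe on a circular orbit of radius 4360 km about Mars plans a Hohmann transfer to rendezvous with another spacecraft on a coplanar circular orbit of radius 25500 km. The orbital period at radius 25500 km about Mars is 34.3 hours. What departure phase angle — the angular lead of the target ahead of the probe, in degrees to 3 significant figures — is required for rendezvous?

From Kepler's third law T² = 4π²r³/μ at r = 25500 km, T = 34.3 hours = 34.3 × 3600 s = 1.2348×10^5 s: μ = 4π²r³/T² = 42932.6 km³/s².
Transfer-ellipse semi-major axis a_t = (r₁ + r₂)/2 = (4360 + 25500)/2 = 14930 km.
Transfer time t = π√(a_t³/μ) = 27659.6 s.
Target angular speed ω₂ = √(μ/r₂³) = 5.08842×10^-5 rad/s.
Angle swept by the target during transfer: ω₂·t = 1.4074 rad = 80.64°.
Arrival is 180° from departure on the ellipse, so φ = 180° − 80.64° = 99.4°.

φ = 99.4°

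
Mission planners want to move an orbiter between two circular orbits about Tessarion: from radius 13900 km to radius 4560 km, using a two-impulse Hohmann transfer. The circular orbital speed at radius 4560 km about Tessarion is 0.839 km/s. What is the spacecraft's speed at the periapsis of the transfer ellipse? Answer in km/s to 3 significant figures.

From the circular-orbit relation v² = μ/r at r = 4560 km: μ = v²r = (0.839)² × 4560 = 3209.88 km³/s².
Semi-major axis of the transfer orbit: a_t = (13900 + 4560)/2 = 9230 km.
The periapsis of the transfer ellipse is at r = 4560 km.
Applying v² = μ(2/r − 1/a_t): v = 1.030 km/s.

v = 1.03 km/s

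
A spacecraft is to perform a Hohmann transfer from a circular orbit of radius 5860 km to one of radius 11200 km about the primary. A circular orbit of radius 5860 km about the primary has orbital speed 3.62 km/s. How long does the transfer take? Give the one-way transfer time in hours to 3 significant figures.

t = 2.48 hours

From the circular-orbit relation v² = μ/r at r = 5860 km: μ = v²r = (3.62)² × 5860 = 76791.8 km³/s².
The Hohmann ellipse has a_t = (r₁ + r₂)/2 = 8530 km.
Half the transfer-orbit period gives t = π√(a_t³/μ) = 8931 s.
Converting: 8931 s ÷ 3600 s/hour = 2.48 hours.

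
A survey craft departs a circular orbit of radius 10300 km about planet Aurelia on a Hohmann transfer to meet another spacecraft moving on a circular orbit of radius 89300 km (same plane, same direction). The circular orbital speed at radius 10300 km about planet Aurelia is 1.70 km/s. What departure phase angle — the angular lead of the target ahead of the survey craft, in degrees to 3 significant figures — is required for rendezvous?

From the circular-orbit relation v² = μ/r at r = 10300 km: μ = v²r = (1.70)² × 10300 = 29767.0 km³/s².
The Hohmann ellipse has a_t = (r₁ + r₂)/2 = 49800 km.
Transfer time t = π√(a_t³/μ) = 2.0236×10^5 s.
The target's mean motion on its circular orbit is ω₂ = √(μ/r₂³) = 6.4653×10^-6 rad/s.
Angle swept by the target during transfer: ω₂·t = 1.3083 rad = 74.96°.
Arrival is 180° from departure on the ellipse, so φ = 180° − 74.96° = 105°.

φ = 105°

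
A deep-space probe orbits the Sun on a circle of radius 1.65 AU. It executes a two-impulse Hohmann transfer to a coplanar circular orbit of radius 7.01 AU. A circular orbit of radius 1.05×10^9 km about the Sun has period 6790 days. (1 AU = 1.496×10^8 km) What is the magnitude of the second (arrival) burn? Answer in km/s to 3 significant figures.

From Kepler's third law T² = 4π²r³/μ at r = 1.05×10^9 km, T = 6790 days = 6790 × 86400 s = 5.86656×10^8 s: μ = 4π²r³/T² = 1.32789×10^11 km³/s².
In km: r₁ = 1.65 × 1.496×10^8 = 2.4684×10^8 km; r₂ = 7.01 × 1.496×10^8 = 1.048696×10^9 km.
The Hohmann ellipse has a_t = (r₁ + r₂)/2 = 6.47768×10^8 km.
Circular speed at r = 1.048696×10^9 km: v_c = √(μ/r) = 11.2527 km/s.
Transfer-orbit speed at the same r (vis-viva, a = a_t): v_t = √[μ(2/r − 1/a_t)] = 6.94630 km/s.
Δv₂ = |v_t − v_c| = |6.94630 − 11.2527| = 4.306 km/s.

Δv₂ = 4.31 km/s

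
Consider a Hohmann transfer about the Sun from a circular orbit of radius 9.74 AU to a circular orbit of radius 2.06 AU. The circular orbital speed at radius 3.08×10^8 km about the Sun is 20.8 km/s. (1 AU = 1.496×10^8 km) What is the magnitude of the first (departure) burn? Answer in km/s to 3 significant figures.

From the circular-orbit relation v² = μ/r at r = 3.08×10^8 km: μ = v²r = (20.8)² × 3.08×10^8 = 1.33253×10^11 km³/s².
In km: r₁ = 9.74 × 1.496×10^8 = 1.457104×10^9 km; r₂ = 2.06 × 1.496×10^8 = 3.08176×10^8 km.
Semi-major axis of the transfer orbit: a_t = (1.457104×10^9 + 3.08176×10^8)/2 = 8.8264×10^8 km.
Circular speed at r = 1.457104×10^9 km: v_c = √(μ/r) = 9.563 km/s.
Transfer-orbit speed at the same r (vis-viva, a = a_t): v_t = √[μ(2/r − 1/a_t)] = 5.651 km/s.
Δv₁ = |v_t − v_c| = |5.651 − 9.563| = 3.912 km/s.

Δv₁ = 3.91 km/s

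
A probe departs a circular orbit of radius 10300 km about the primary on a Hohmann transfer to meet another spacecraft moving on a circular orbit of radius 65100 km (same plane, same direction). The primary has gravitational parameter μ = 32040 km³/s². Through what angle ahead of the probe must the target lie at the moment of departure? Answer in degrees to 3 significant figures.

φ = 101°

Transfer-ellipse semi-major axis a_t = (r₁ + r₂)/2 = (10300 + 65100)/2 = 37700 km.
Transfer time t = π√(a_t³/μ) = 1.28474×10^5 s.
Target angular speed ω₂ = √(μ/r₂³) = 1.07764×10^-5 rad/s.
Angle swept by the target during transfer: ω₂·t = 1.3845 rad = 79.33°.
Arrival is 180° from departure on the ellipse, so φ = 180° − 79.33° = 101°.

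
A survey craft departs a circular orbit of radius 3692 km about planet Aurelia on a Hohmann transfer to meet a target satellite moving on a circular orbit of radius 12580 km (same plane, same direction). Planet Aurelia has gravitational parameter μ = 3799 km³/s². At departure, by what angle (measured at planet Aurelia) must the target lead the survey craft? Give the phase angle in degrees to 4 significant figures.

The Hohmann ellipse has a_t = (r₁ + r₂)/2 = 8136 km.
Transfer time t = π√(a_t³/μ) = 37410 s.
Target angular speed ω₂ = √(μ/r₂³) = 4.368×10^-5 rad/s.
Angle swept by the target during transfer: ω₂·t = 1.634 rad = 93.62°.
The survey craft traverses 180° on the transfer ellipse, so the target must lead by 180° − 93.62° = 86.38°.

φ = 86.38°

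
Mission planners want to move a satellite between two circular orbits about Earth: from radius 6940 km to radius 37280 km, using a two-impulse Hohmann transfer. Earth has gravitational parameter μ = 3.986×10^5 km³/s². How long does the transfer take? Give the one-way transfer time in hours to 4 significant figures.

The Hohmann ellipse has a_t = (r₁ + r₂)/2 = 22110 km.
By Kepler's third law the transfer-orbit period is T = 2π√(a_t³/μ), so t = T/2 = 16360 s.
Converting: 16360 s ÷ 3600 s/hour = 4.544 hours.

t = 4.544 hours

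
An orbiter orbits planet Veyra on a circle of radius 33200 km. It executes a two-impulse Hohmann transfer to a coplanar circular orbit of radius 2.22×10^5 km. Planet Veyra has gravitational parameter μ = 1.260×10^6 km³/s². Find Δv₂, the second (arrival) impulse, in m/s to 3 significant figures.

Δv₂ = 1170 m/s

The Hohmann ellipse has a_t = (r₁ + r₂)/2 = 1.276×10^5 km.
On the circular orbit at r = 2.220×10^5 km, v_c = √(μ/r) = 2.382 km/s.
Transfer-orbit speed at the same r (vis-viva, a = a_t): v_t = √[μ(2/r − 1/a_t)] = 1.215 km/s.
Δv₂ = |v_t − v_c| = |1.215 − 2.382| = 1.167 km/s.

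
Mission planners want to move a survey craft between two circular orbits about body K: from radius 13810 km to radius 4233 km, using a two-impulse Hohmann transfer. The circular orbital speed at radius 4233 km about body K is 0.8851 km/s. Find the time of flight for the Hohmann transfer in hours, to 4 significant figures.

From the circular-orbit relation v² = μ/r at r = 4233 km: μ = v²r = (0.8851)² × 4233 = 3316.14 km³/s².
Transfer-ellipse semi-major axis a_t = (r₁ + r₂)/2 = (13810 + 4233)/2 = 9021.5 km.
Transfer time t = π√(a_t³/μ) = π√((9021.5)³ / 3316.14) = 46750 s.
Converting: 46750 s ÷ 3600 s/hour = 12.99 hours.

t = 12.99 hours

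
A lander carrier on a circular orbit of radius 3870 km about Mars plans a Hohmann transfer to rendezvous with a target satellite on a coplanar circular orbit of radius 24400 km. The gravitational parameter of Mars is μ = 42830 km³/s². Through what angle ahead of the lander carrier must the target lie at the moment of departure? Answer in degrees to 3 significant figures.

φ = 101°

Transfer-ellipse semi-major axis a_t = (r₁ + r₂)/2 = (3870 + 24400)/2 = 14135 km.
Transfer time t = π√(a_t³/μ) = 25510 s.
The target's mean motion on its circular orbit is ω₂ = √(μ/r₂³) = 5.430×10^-5 rad/s.
Angle swept by the target during transfer: ω₂·t = 1.3852 rad = 79.37°.
The lander carrier traverses 180° on the transfer ellipse, so the target must lead by 180° − 79.37° = 101°.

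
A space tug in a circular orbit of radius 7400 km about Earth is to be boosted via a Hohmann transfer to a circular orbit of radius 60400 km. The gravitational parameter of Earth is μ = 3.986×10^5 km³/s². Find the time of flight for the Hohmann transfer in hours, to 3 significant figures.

The Hohmann ellipse has a_t = (r₁ + r₂)/2 = 33900 km.
By Kepler's third law the transfer-orbit period is T = 2π√(a_t³/μ), so t = T/2 = 31060 s.
Converting: 31060 s ÷ 3600 s/hour = 8.63 hours.

t = 8.63 hours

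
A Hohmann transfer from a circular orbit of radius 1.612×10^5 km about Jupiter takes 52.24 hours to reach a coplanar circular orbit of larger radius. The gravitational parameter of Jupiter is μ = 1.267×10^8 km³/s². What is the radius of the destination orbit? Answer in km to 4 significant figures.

Transfer time t = 52.24 hours = 1.88064×10^5 s, and t = π√(a_t³/μ).
So a_t = (μ t²/π²)^(1/3) = (1.267×10^8 × (1.88064×10^5)² / π²)^(1/3) = 7.6859×10^5 km.
Since a_t = (r₁ + r₂)/2, r₂ = 2a_t − r₁ = 2×7.6859×10^5 − 1.612×10^5 = 1.37598×10^6 km.

r₂ = 1.376×10^6 km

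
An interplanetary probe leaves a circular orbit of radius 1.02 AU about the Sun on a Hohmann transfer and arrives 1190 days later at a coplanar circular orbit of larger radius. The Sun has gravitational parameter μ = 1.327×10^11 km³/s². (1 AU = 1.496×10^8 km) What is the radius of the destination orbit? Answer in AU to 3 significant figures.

In km: r₁ = 1.02 × 1.496×10^8 = 1.52592×10^8 km.
Transfer time t = 1190 days = 1.02816×10^8 s, and t = π√(a_t³/μ).
So a_t = (μ t²/π²)^(1/3) = (1.327×10^11 × (1.02816×10^8)² / π²)^(1/3) = 5.2187×10^8 km.
Since a_t = (r₁ + r₂)/2, r₂ = 2a_t − r₁ = 2×5.2187×10^8 − 1.52592×10^8 = 8.91148×10^8 km.
In AU: r₂ = 8.91148×10^8 / 1.496×10^8 = 5.96 AU.

r₂ = 5.96 AU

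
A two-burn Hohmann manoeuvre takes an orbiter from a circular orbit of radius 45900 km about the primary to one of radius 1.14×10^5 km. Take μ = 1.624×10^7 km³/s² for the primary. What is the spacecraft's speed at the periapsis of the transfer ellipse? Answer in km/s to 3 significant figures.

v = 22.5 km/s

Semi-major axis of the transfer orbit: a_t = (45900 + 1.140×10^5)/2 = 79950 km.
At periapsis, r = 45900 km.
From the vis-viva equation, v = √[μ(2/r − 1/a_t)] = 22.46 km/s.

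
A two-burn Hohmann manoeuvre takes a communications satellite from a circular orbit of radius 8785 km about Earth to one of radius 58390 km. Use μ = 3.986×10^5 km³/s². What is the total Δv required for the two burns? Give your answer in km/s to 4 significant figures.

Transfer-ellipse semi-major axis a_t = (r₁ + r₂)/2 = (8785 + 58390)/2 = 33587.5 km.
At r₁ the circular-orbit speed is v₁ = √(μ/r₁) = 6.736 km/s.
On the transfer ellipse at r₁, vis-viva gives v_p = √[μ(2/r₁ − 1/a_t)] = 8.881 km/s.
First burn Δv₁ = |v_p − v₁| = 2.145 km/s.
Circular speed at r₂: v₂ = √(μ/r₂) = 2.613 km/s.
Transfer-orbit speed at r₂: v_a = √[μ(2/r₂ − 1/a_t)] = 1.336 km/s.
Second burn Δv₂ = |v₂ − v_a| = 1.277 km/s.
Total Δv = Δv₁ + Δv₂ = 3.422 km/s.

Δv = 3.422 km/s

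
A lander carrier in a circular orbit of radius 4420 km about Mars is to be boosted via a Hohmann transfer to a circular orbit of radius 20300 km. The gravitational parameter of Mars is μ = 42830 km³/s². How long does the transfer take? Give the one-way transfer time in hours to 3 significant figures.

The Hohmann ellipse has a_t = (r₁ + r₂)/2 = 12360 km.
Transfer time t = π√(a_t³/μ) = π√((12360)³ / 42830) = 20860 s.
Converting: 20860 s ÷ 3600 s/hour = 5.79 hours.

t = 5.79 hours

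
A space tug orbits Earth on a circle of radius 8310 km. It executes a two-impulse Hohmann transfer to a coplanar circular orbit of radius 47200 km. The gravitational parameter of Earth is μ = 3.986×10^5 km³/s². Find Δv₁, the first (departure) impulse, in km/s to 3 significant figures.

The Hohmann ellipse has a_t = (r₁ + r₂)/2 = 27755 km.
Circular speed at r = 8310 km: v_c = √(μ/r) = 6.926 km/s.
Vis-viva on the transfer ellipse at r = 8310 km gives v_t = √[μ(2/r − 1/a_t)] = 9.032 km/s.
Δv₁ = |v_t − v_c| = |9.032 − 6.926| = 2.106 km/s.

Δv₁ = 2.11 km/s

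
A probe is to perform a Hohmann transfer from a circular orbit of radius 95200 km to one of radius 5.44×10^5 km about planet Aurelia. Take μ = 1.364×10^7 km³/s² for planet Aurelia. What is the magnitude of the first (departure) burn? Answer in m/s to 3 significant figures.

Semi-major axis of the transfer orbit: a_t = (95200 + 5.440×10^5)/2 = 3.196×10^5 km.
On the circular orbit at r = 95200 km, v_c = √(μ/r) = 11.970 km/s.
Transfer-orbit speed at the same r (vis-viva, a = a_t): v_t = √[μ(2/r − 1/a_t)] = 15.617 km/s.
Δv₁ = |v_t − v_c| = |15.617 − 11.970| = 3.647 km/s.

Δv₁ = 3650 m/s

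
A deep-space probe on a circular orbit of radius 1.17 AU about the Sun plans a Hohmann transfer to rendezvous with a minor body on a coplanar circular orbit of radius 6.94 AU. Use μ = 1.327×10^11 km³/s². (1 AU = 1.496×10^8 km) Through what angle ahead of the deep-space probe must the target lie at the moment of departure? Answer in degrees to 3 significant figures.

φ = 99.6°

In km: r₁ = 1.17 × 1.496×10^8 = 1.75032×10^8 km; r₂ = 6.94 × 1.496×10^8 = 1.038224×10^9 km.
The Hohmann ellipse has a_t = (r₁ + r₂)/2 = 6.06628×10^8 km.
Transfer time t = π√(a_t³/μ) = 1.2885×10^8 s.
The target's mean motion on its circular orbit is ω₂ = √(μ/r₂³) = 1.0889×10^-8 rad/s.
Angle swept by the target during transfer: ω₂·t = 1.403 rad = 80.39°.
The deep-space probe traverses 180° on the transfer ellipse, so the target must lead by 180° − 80.39° = 99.6°.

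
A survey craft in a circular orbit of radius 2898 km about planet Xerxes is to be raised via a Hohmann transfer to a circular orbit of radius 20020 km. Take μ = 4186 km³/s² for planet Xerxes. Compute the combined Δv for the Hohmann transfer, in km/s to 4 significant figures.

Δv = 0.6140 km/s

Transfer-ellipse semi-major axis a_t = (r₁ + r₂)/2 = (2898 + 20020)/2 = 11459 km.
At r₁ the circular-orbit speed is v₁ = √(μ/r₁) = 1.2019 km/s.
Transfer-orbit speed at r₁ (vis-viva): v_p = √[μ(2/r₁ − 1/a_t)] = 1.5886 km/s.
First burn Δv₁ = |v_p − v₁| = 0.3867 km/s.
At r₂, v₂ = √(μ/r₂) = 0.4573 km/s.
Transfer-orbit speed at r₂: v_a = √[μ(2/r₂ − 1/a_t)] = 0.2300 km/s.
Second burn Δv₂ = |v₂ − v_a| = 0.2273 km/s.
Total Δv = Δv₁ + Δv₂ = 0.6140 km/s.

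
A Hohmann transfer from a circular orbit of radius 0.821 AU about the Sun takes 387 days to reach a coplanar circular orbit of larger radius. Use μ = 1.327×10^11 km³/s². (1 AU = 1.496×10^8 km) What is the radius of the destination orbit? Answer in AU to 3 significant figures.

r₂ = 2.48 AU

In km: r₁ = 0.821 × 1.496×10^8 = 1.228216×10^8 km.
Transfer time t = 387 days = 3.34368×10^7 s, and t = π√(a_t³/μ).
So a_t = (μ t²/π²)^(1/3) = (1.327×10^11 × (3.34368×10^7)² / π²)^(1/3) = 2.4680×10^8 km.
Since a_t = (r₁ + r₂)/2, r₂ = 2a_t − r₁ = 2×2.4680×10^8 − 1.228216×10^8 = 3.707784×10^8 km.
In AU: r₂ = 3.707784×10^8 / 1.496×10^8 = 2.48 AU.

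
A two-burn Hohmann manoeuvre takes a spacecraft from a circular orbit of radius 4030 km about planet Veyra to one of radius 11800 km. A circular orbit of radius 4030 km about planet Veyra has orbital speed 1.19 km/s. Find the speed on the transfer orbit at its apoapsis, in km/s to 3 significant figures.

v = 0.496 km/s

From the circular-orbit relation v² = μ/r at r = 4030 km: μ = v²r = (1.19)² × 4030 = 5706.88 km³/s².
Semi-major axis of the transfer orbit: a_t = (4030 + 11800)/2 = 7915 km.
At apoapsis, r = 11800 km.
Applying v² = μ(2/r − 1/a_t): v = 0.4962 km/s.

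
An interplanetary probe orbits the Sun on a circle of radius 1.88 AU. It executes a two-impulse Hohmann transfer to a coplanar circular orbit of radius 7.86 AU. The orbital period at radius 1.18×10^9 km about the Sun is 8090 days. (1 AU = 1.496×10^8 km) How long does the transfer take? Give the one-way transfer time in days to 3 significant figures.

t = 1960 days

From Kepler's third law T² = 4π²r³/μ at r = 1.18×10^9 km, T = 8090 days = 8090 × 86400 s = 6.98976×10^8 s: μ = 4π²r³/T² = 1.32764×10^11 km³/s².
In km: r₁ = 1.88 × 1.496×10^8 = 2.81248×10^8 km; r₂ = 7.86 × 1.496×10^8 = 1.175856×10^9 km.
Transfer-ellipse semi-major axis a_t = (r₁ + r₂)/2 = (2.81248×10^8 + 1.175856×10^9)/2 = 7.28552×10^8 km.
By Kepler's third law the transfer-orbit period is T = 2π√(a_t³/μ), so t = T/2 = 1.696×10^8 s.
Converting: 1.696×10^8 s ÷ 86400 s/day = 1960 days.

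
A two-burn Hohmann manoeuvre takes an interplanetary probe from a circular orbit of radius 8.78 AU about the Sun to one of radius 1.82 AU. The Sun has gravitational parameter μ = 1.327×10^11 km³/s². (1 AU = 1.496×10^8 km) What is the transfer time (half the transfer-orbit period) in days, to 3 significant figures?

In km: r₁ = 8.78 × 1.496×10^8 = 1.313488×10^9 km; r₂ = 1.82 × 1.496×10^8 = 2.72272×10^8 km.
Semi-major axis of the transfer orbit: a_t = (1.313488×10^9 + 2.72272×10^8)/2 = 7.9288×10^8 km.
By Kepler's third law the transfer-orbit period is T = 2π√(a_t³/μ), so t = T/2 = 1.925×10^8 s.
Converting: 1.925×10^8 s ÷ 86400 s/day = 2230 days.

t = 2230 days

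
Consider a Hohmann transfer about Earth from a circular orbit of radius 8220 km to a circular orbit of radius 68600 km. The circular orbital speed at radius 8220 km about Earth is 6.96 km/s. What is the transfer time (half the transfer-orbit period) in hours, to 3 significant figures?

From the circular-orbit relation v² = μ/r at r = 8220 km: μ = v²r = (6.96)² × 8220 = 3.98190×10^5 km³/s².
Semi-major axis of the transfer orbit: a_t = (8220 + 68600)/2 = 38410 km.
Transfer time t = π√(a_t³/μ) = π√((38410)³ / 3.98190×10^5) = 37480 s.
Converting: 37480 s ÷ 3600 s/hour = 10.4 hours.

t = 10.4 hours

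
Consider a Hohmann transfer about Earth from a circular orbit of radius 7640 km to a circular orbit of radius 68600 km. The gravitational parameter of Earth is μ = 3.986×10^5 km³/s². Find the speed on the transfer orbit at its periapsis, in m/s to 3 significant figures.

v = 9690 m/s

Transfer-ellipse semi-major axis a_t = (r₁ + r₂)/2 = (7640 + 68600)/2 = 38120 km.
At periapsis, r = 7640 km.
From the vis-viva equation, v = √[μ(2/r − 1/a_t)] = 9.690 km/s.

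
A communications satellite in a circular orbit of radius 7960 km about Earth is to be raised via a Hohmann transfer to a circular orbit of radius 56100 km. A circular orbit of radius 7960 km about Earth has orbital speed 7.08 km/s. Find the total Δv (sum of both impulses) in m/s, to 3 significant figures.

From the circular-orbit relation v² = μ/r at r = 7960 km: μ = v²r = (7.08)² × 7960 = 3.99006×10^5 km³/s².
The Hohmann ellipse has a_t = (r₁ + r₂)/2 = 32030 km.
Circular speed at r₁: v₁ = √(μ/r₁) = √(3.99006×10^5/7960) = 7.080 km/s.
Transfer-orbit speed at r₁ (v² = μ(2/r − 1/a)): v_p = √[μ(2/r₁ − 1/a_t)] = 9.370 km/s.
First burn Δv₁ = |v_p − v₁| = 2.290 km/s.
At r₂, v₂ = √(μ/r₂) = 2.6669 km/s.
Transfer-orbit speed at r₂: v_a = √[μ(2/r₂ − 1/a_t)] = 1.3295 km/s.
Second burn Δv₂ = |v₂ − v_a| = 1.337 km/s.
Δv = Δv₁ + Δv₂ = 2.290 + 1.337 = 3.627 km/s.

Δv = 3630 m/s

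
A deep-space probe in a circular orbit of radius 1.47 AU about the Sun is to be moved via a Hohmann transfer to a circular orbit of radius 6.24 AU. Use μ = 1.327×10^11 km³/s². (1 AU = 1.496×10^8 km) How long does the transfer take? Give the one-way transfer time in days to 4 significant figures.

In km: r₁ = 1.47 × 1.496×10^8 = 2.19912×10^8 km; r₂ = 6.24 × 1.496×10^8 = 9.33504×10^8 km.
The Hohmann ellipse has a_t = (r₁ + r₂)/2 = 5.76708×10^8 km.
By Kepler's third law the transfer-orbit period is T = 2π√(a_t³/μ), so t = T/2 = 1.194×10^8 s.
Converting: 1.194×10^8 s ÷ 86400 s/day = 1382 days.

t = 1382 days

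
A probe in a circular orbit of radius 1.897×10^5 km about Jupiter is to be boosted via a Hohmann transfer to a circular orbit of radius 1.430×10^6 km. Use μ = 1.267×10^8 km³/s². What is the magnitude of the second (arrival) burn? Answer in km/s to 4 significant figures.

Δv₂ = 4.857 km/s

The Hohmann ellipse has a_t = (r₁ + r₂)/2 = 8.0985×10^5 km.
On the circular orbit at r = 1.430×10^6 km, v_c = √(μ/r) = 9.413 km/s.
Vis-viva on the transfer ellipse at r = 1.430×10^6 km gives v_t = √[μ(2/r − 1/a_t)] = 4.556 km/s.
Δv₂ = |v_t − v_c| = |4.556 − 9.413| = 4.857 km/s.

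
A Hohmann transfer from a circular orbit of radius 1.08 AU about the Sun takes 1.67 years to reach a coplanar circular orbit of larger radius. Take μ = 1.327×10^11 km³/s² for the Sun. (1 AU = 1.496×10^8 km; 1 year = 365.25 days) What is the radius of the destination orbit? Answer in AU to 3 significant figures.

In km: r₁ = 1.08 × 1.496×10^8 = 1.61568×10^8 km.
Transfer time t = 1.67 years × 365.25 × 86400 s = 5.2701192×10^7 s, and t = π√(a_t³/μ).
So a_t = (μ t²/π²)^(1/3) = (1.327×10^11 × (5.2701192×10^7)² / π²)^(1/3) = 3.3425×10^8 km.
Since a_t = (r₁ + r₂)/2, r₂ = 2a_t − r₁ = 2×3.3425×10^8 − 1.61568×10^8 = 5.06932×10^8 km.
In AU: r₂ = 5.06932×10^8 / 1.496×10^8 = 3.39 AU.

r₂ = 3.39 AU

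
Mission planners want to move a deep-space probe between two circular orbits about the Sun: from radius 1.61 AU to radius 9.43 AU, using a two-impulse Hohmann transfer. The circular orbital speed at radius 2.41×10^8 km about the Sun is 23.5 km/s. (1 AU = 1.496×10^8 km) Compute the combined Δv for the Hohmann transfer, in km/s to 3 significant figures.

Δv = 11.7 km/s

From the circular-orbit relation v² = μ/r at r = 2.41×10^8 km: μ = v²r = (23.5)² × 2.41×10^8 = 1.33092×10^11 km³/s².
In km: r₁ = 1.61 × 1.496×10^8 = 2.40856×10^8 km; r₂ = 9.43 × 1.496×10^8 = 1.410728×10^9 km.
Semi-major axis of the transfer orbit: a_t = (2.40856×10^8 + 1.410728×10^9)/2 = 8.25792×10^8 km.
Circular speed at r₁: v₁ = √(μ/r₁) = √(1.33092×10^11/2.40856×10^8) = 23.507 km/s.
On the transfer ellipse at r₁, vis-viva equation gives v_p = √[μ(2/r₁ − 1/a_t)] = 30.724 km/s.
First burn Δv₁ = |v_p − v₁| = 7.217 km/s.
Circular speed at r₂: v₂ = √(μ/r₂) = 9.713 km/s.
Transfer-orbit speed at r₂: v_a = √[μ(2/r₂ − 1/a_t)] = 5.246 km/s.
Second burn Δv₂ = |v₂ − v_a| = 4.467 km/s.
Δv = Δv₁ + Δv₂ = 7.217 + 4.467 = 11.68 km/s.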